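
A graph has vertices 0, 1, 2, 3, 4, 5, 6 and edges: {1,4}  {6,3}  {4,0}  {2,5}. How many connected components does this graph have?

Starting from 2 we can reach 2, 5. That is one component of size 2.
Starting from 3 we can reach 3, 6. That is one component of size 2.
Starting from 0 we can reach 0, 1, 4. That is one component of size 3.
Total: 3 components.

3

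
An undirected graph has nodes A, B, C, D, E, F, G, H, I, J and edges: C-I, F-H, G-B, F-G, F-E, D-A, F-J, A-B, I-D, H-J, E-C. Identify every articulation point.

F

Removing F increases the component count from 1 to 2, so F is a cut vertex.
By contrast removing I leaves 1 component; it is not a cut vertex. No other vertex is a cut vertex either.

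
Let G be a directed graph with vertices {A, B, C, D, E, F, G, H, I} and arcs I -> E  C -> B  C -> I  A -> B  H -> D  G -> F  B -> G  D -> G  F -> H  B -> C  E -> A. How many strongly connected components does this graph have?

2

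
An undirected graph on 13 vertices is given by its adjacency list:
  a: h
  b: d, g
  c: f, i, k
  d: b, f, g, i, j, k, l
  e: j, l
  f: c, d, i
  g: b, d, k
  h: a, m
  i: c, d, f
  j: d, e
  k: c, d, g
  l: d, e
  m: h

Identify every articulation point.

Removing d increases the component count from 2 to 3, so d is a cut vertex.
Removing h increases the component count from 2 to 3, so h is a cut vertex.
By contrast removing g leaves 2 components; it is not a cut vertex. No other vertex is a cut vertex either.

d, h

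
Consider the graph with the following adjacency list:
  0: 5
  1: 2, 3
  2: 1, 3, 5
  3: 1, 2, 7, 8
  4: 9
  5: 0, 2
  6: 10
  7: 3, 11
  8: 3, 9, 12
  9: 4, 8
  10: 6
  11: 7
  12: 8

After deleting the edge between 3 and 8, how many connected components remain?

3

Before removal there are 2 components.
3-8 is a bridge — removing it separates 3's side from 8's side.
After removal: 3 components.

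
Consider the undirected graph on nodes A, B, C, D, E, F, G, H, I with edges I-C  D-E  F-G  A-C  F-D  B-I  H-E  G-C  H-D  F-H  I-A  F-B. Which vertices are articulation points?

Removing F increases the component count from 1 to 2, so F is a cut vertex.
By contrast removing E leaves 1 component; it is not a cut vertex. No other vertex is a cut vertex either.

F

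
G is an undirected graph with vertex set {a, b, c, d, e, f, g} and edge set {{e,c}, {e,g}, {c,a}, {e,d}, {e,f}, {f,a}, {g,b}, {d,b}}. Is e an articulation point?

Deleting e raises the number of components from 1 to 2, so e is a cut vertex.

Yes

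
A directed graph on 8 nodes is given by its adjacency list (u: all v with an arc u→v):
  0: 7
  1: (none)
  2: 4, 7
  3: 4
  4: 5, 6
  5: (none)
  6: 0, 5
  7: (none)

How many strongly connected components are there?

{4} is an SCC by itself.
{5} is an SCC by itself.
{7} is an SCC by itself.
{2} is an SCC by itself.
{6} is an SCC by itself.
(and 3 more singleton SCCs)
That gives 8 strongly connected components.

8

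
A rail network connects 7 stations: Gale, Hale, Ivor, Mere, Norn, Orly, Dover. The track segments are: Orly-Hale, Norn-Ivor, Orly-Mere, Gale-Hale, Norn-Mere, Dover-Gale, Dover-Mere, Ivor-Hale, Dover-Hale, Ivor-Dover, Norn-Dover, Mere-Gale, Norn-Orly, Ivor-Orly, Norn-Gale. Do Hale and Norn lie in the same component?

Yes

From Hale we can reach Gale, Hale, Ivor, Mere, Norn, Orly, Dover, which includes Norn.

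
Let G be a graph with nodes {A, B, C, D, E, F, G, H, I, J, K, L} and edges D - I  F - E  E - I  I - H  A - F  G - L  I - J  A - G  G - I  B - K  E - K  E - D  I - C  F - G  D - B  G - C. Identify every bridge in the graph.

G-L, H-I, I-J

The edges on the cycle F-E-D-I-C-G-F are not bridges since each lies on that cycle.
But removing L - G disconnects L from G; removing I - H disconnects I from H; removing I - J disconnects I from J — these are bridges.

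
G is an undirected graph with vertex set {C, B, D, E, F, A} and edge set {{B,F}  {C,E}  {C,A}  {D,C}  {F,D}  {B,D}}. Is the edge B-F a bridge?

After removing B-F, the path B-D-F still connects them, so the edge is not a bridge.

No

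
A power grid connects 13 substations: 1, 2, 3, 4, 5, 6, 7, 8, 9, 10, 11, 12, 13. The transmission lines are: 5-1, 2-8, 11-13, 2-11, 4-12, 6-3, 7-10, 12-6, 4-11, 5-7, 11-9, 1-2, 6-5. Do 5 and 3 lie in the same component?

From 5 we can reach 1, 2, 3, 4, 5, 6, 7, 8, 9, 10, 11, 12, 13, which includes 3.

Yes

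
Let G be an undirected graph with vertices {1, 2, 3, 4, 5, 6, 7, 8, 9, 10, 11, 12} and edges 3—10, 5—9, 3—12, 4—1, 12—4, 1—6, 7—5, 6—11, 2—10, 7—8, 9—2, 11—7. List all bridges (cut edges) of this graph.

7-8

The edges on the cycle 3-12-4-1-6-11-7-5-9-2-10-3 are not bridges since each lies on that cycle.
But removing 8—7 disconnects 8 from 7 — this is a bridge.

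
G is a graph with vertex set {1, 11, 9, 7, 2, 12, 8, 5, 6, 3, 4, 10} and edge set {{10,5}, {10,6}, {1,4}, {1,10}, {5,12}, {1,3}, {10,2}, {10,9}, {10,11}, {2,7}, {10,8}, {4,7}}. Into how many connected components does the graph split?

1

Starting from 1 we can reach 1, 2, 3, 4, 5, 6, 7, 8, 9, 10, 11, 12. That is one component of size 12.
Total: 1 component.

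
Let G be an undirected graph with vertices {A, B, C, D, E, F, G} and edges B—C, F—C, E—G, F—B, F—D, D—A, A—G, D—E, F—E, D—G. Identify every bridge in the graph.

none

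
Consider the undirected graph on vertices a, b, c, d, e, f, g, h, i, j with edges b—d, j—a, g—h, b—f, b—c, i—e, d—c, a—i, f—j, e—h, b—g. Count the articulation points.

1

Removing b increases the component count from 1 to 2, so b is a cut vertex.
By contrast removing d leaves 1 component; it is not a cut vertex. No other vertex is a cut vertex either.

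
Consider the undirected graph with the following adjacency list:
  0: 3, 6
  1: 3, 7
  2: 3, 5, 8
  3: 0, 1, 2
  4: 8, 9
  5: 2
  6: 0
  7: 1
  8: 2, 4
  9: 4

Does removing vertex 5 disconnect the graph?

Deleting 5 leaves 1 component (was 1), so 5 is not a cut vertex.

No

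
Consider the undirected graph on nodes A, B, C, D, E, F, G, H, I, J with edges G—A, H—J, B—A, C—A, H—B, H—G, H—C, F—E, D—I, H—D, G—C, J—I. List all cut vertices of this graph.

H

Removing H increases the component count from 2 to 3, so H is a cut vertex.
By contrast removing D leaves 2 components; it is not a cut vertex. No other vertex is a cut vertex either.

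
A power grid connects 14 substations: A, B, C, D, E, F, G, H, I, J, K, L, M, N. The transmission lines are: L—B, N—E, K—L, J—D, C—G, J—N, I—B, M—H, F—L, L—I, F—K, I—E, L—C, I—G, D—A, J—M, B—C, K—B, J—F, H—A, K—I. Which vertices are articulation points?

J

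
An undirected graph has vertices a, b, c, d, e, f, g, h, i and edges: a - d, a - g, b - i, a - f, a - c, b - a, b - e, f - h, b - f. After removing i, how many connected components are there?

1

With i gone, the remaining components are: {a, b, c, d, e, f, g, h}.
That is 1 component.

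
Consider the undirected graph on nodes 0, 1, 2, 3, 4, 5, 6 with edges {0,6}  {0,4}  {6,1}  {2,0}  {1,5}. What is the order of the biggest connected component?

6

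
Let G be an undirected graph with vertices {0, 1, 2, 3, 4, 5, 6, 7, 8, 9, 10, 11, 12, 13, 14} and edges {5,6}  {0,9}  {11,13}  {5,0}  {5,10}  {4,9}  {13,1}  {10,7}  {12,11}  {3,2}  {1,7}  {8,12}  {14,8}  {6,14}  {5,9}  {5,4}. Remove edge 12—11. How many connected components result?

12 and 11 are still connected via 12-8-14-6-5-10-7-1-13-11, so the component count stays at 2.

2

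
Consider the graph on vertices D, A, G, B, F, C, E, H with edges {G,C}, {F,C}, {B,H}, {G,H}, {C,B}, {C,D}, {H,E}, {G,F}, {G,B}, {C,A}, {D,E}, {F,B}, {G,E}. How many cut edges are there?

The edges on the cycle G-F-B-H-G are not bridges since each lies on that cycle.
But removing A–C disconnects A from C — this is a bridge.

1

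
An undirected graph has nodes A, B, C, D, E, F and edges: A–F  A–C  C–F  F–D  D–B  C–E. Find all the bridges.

B-D, C-E, D-F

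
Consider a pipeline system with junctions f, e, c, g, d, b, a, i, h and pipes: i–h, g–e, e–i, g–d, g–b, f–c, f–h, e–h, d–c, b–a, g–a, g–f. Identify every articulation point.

g

Removing g increases the component count from 1 to 2, so g is a cut vertex.
By contrast removing f leaves 1 component; it is not a cut vertex. No other vertex is a cut vertex either.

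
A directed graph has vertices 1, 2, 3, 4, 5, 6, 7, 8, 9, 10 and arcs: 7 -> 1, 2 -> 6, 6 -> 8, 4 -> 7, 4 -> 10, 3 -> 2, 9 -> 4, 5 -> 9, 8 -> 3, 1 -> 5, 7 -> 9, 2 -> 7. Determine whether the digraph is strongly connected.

No

There is no directed path from 4 to 3, so the graph is not strongly connected.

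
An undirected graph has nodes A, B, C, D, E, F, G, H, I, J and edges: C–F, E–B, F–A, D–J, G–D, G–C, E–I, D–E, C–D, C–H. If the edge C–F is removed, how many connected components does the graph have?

Before removal there is 1 component.
C–F is a bridge — removing it separates C's side from F's side.
After removal: 2 components.

2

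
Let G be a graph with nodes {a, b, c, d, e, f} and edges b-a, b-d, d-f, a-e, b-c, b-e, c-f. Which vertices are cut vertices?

b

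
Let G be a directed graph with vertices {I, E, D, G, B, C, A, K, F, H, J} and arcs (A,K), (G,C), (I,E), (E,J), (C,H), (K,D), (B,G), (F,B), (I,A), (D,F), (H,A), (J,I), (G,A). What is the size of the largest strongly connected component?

8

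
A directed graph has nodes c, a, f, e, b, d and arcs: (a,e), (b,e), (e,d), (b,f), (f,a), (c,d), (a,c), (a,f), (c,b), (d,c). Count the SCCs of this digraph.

1

{a, b, c, d, e, f} are all mutually reachable — one SCC of size 6.
That gives 1 strongly connected component.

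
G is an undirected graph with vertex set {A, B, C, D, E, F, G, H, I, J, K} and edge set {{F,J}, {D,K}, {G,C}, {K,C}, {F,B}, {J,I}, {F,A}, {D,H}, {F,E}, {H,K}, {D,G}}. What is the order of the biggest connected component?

6

Starting from C we can reach C, D, G, H, K. That is one component of size 5.
Starting from A we can reach A, B, E, F, I, J. That is one component of size 6.
The largest has 6 vertices.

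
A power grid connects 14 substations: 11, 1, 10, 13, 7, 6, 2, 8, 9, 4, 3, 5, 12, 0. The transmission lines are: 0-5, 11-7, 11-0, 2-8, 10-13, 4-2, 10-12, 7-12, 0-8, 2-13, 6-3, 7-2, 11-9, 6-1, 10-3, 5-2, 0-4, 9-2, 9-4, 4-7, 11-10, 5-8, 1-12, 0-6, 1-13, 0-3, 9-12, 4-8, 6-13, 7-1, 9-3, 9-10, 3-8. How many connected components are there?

1

Starting from 0 we can reach 0, 1, 2, 3, 4, 5, 6, 7, 8, 9, 10, 11, 12, 13. That is one component of size 14.
Total: 1 component.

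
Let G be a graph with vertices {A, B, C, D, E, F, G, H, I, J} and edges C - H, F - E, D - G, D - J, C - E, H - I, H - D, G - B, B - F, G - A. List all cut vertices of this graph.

D, G, H

Removing D increases the component count from 1 to 2, so D is a cut vertex.
Removing G increases the component count from 1 to 2, so G is a cut vertex.
Removing H increases the component count from 1 to 2, so H is a cut vertex.
By contrast removing A leaves 1 component; it is not a cut vertex. No other vertex is a cut vertex either.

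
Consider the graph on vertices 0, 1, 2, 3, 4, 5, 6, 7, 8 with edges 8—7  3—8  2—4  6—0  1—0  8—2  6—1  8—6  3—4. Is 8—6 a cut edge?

Yes

Removing 8—6 leaves no path between 8 and 6: the component count goes from 2 to 3. So it is a bridge.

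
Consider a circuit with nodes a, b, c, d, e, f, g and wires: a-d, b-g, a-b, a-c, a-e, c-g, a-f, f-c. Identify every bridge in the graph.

a-d, a-e

The edges on the cycle a-f-c-a are not bridges since each lies on that cycle.
But removing e-a disconnects e from a; removing d-a disconnects d from a — these are bridges.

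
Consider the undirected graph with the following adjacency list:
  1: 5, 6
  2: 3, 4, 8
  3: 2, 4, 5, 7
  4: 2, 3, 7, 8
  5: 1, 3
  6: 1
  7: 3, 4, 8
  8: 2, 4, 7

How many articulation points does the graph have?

Removing 1 increases the component count from 1 to 2, so 1 is a cut vertex.
Removing 3 increases the component count from 1 to 2, so 3 is a cut vertex.
Removing 5 increases the component count from 1 to 2, so 5 is a cut vertex.
By contrast removing 7 leaves 1 component; it is not a cut vertex. No other vertex is a cut vertex either.

3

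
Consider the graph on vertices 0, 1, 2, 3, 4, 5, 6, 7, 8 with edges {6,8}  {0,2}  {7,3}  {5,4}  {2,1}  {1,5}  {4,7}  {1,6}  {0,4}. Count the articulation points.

4

Removing 1 increases the component count from 1 to 2, so 1 is a cut vertex.
Removing 4 increases the component count from 1 to 2, so 4 is a cut vertex.
Removing 6 increases the component count from 1 to 2, so 6 is a cut vertex.
Likewise 7 is a cut vertex.
By contrast removing 2 leaves 1 component; it is not a cut vertex. No other vertex is a cut vertex either.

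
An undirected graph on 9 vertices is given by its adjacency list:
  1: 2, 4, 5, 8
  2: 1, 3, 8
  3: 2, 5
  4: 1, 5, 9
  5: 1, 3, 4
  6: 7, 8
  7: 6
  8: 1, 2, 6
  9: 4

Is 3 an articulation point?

Deleting 3 leaves 1 component (was 1) (its neighbors 2, 5 remain connected to each other), so 3 is not a cut vertex.

No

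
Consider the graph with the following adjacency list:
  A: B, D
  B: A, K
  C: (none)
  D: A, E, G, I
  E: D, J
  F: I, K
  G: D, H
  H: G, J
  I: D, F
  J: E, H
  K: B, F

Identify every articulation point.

Removing D increases the component count from 2 to 3, so D is a cut vertex.
By contrast removing J leaves 2 components; it is not a cut vertex. No other vertex is a cut vertex either.

D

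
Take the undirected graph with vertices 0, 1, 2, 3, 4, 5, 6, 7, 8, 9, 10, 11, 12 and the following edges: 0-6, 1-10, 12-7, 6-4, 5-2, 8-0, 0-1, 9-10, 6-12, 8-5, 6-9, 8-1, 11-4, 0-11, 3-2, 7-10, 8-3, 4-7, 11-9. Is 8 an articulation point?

Deleting 8 raises the number of components from 1 to 2, so 8 is a cut vertex.

Yes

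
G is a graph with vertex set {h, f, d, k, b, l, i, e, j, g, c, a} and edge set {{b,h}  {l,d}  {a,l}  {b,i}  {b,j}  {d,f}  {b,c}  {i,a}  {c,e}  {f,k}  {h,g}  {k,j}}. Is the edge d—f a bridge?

No

After removing d—f, the path d-l-a-i-b-j-k-f still connects them, so the edge is not a bridge.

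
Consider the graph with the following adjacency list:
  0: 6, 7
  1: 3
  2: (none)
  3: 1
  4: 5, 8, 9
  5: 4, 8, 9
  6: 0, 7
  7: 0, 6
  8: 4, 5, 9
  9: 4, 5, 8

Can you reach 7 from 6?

Yes

From 6 we can reach 0, 6, 7, which includes 7.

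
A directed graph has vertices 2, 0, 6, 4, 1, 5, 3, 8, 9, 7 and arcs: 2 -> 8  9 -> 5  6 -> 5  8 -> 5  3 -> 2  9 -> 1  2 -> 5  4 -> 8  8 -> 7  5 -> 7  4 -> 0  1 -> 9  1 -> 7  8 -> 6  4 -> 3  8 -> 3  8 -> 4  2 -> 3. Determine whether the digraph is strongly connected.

No

There is no directed path from 9 to 6, so the graph is not strongly connected.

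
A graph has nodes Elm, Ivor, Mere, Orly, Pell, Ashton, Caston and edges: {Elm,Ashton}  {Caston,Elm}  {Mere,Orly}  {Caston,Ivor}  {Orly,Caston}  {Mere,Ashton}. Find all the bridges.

Caston-Ivor

The edges on the cycle Mere-Orly-Caston-Elm-Ashton-Mere are not bridges since each lies on that cycle.
But removing Caston - Ivor disconnects Caston from Ivor — this is a bridge.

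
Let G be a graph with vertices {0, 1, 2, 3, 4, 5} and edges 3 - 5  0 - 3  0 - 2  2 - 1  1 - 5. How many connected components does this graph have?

4 is isolated — a component by itself.
Starting from 0 we can reach 0, 1, 2, 3, 5. That is one component of size 5.
Total: 2 components.

2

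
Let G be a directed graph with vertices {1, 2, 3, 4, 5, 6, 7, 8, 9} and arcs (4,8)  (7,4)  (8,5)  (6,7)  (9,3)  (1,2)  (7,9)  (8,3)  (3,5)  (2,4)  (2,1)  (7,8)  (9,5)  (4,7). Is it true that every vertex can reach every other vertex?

There is no directed path from 7 to 6, so the graph is not strongly connected.

No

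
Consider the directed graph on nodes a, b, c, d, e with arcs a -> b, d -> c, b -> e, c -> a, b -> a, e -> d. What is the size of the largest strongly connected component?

5

{a, b, c, d, e} are all mutually reachable — one SCC of size 5.
The largest has 5 vertices.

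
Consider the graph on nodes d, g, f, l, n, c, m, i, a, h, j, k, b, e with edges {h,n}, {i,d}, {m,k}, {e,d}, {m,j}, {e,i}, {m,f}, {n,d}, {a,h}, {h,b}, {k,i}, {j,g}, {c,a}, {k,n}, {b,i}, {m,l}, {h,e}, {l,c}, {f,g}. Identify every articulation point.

Removing m increases the component count from 1 to 2, so m is a cut vertex.
By contrast removing g leaves 1 component; it is not a cut vertex. No other vertex is a cut vertex either.

m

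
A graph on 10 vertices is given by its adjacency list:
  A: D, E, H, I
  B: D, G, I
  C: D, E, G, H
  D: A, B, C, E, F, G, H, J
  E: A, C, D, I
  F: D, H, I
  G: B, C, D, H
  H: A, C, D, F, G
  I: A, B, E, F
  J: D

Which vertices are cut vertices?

D

Removing D increases the component count from 1 to 2, so D is a cut vertex.
By contrast removing J leaves 1 component; it is not a cut vertex. No other vertex is a cut vertex either.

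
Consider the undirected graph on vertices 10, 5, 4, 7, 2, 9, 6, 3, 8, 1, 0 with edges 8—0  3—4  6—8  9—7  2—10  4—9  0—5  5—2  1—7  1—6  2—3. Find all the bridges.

The edges on the cycle 1-6-8-0-5-2-3-4-9-7-1 are not bridges since each lies on that cycle.
But removing 10—2 disconnects 10 from 2 — this is a bridge.

10-2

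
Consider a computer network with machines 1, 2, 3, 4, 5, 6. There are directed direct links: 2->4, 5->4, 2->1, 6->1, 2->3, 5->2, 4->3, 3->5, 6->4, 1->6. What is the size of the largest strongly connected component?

{1, 2, 3, 4, 5, 6} are all mutually reachable — one SCC of size 6.
The largest has 6 vertices.

6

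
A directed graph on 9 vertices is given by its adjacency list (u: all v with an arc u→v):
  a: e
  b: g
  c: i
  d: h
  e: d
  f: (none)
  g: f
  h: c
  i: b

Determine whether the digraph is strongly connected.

There is no directed path from e to a, so the graph is not strongly connected.

No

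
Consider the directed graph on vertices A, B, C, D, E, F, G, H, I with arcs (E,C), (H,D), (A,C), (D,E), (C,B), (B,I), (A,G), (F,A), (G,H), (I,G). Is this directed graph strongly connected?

No

There is no directed path from G to F, so the graph is not strongly connected.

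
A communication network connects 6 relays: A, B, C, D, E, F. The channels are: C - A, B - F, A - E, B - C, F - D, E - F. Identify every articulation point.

F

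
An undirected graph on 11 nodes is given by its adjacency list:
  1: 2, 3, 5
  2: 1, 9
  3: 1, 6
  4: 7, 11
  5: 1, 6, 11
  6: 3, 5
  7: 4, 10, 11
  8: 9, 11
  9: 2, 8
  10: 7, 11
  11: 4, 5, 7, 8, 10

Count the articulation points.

1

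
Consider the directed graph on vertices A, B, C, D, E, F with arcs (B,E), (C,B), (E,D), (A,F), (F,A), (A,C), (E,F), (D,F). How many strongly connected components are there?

{A, B, C, D, E, F} are all mutually reachable — one SCC of size 6.
That gives 1 strongly connected component.

1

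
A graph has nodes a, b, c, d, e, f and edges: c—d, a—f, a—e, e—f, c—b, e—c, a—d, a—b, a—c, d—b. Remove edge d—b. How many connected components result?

1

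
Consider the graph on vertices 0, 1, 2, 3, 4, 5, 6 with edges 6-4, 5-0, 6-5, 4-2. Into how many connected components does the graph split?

3 is isolated — a component by itself.
1 is isolated — a component by itself.
Starting from 0 we can reach 0, 2, 4, 5, 6. That is one component of size 5.
Total: 3 components.

3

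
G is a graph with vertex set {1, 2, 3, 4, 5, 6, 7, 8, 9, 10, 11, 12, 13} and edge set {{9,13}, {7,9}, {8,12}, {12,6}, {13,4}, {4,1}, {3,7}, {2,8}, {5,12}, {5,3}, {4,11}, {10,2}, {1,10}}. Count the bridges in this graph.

The edges on the cycle 5-3-7-9-13-4-1-10-2-8-12-5 are not bridges since each lies on that cycle.
But removing 11—4 disconnects 11 from 4; removing 12—6 disconnects 12 from 6 — these are bridges.
That makes 2 bridges.

2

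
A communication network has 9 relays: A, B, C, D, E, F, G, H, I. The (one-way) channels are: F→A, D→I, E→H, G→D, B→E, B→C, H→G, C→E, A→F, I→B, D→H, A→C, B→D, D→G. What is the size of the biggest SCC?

{B, C, D, E, G, H, I} are all mutually reachable — one SCC of size 7.
{A, F} are all mutually reachable — one SCC of size 2.
The largest has 7 vertices.

7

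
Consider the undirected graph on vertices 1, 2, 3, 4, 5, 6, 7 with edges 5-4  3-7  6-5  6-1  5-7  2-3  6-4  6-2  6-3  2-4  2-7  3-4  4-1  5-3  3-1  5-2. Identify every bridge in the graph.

none

The edges on the cycle 5-2-7-3-5 are not bridges since each lies on that cycle.
Every edge lies on some cycle, so there are no bridges.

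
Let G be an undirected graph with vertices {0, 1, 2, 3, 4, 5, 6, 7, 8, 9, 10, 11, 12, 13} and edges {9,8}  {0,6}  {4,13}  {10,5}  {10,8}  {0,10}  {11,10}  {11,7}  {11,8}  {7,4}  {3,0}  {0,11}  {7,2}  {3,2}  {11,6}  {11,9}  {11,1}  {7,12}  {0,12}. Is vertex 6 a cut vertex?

No

Deleting 6 leaves 1 component (was 1) (its neighbors 0, 11 remain connected to each other), so 6 is not a cut vertex.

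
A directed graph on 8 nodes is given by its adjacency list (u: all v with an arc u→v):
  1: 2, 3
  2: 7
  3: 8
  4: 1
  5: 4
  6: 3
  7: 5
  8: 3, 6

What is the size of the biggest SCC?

5

{1, 2, 4, 5, 7} are all mutually reachable — one SCC of size 5.
{3, 6, 8} are all mutually reachable — one SCC of size 3.
The largest has 5 vertices.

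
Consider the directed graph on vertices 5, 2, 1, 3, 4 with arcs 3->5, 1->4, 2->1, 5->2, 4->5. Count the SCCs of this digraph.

2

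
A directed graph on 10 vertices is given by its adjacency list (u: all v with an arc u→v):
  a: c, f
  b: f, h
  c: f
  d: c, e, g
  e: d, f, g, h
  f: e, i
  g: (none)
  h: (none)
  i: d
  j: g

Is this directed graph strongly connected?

No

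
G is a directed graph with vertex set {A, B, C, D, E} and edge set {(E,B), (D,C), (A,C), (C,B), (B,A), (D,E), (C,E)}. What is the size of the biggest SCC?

4

{A, B, C, E} are all mutually reachable — one SCC of size 4.
{D} is an SCC by itself.
The largest has 4 vertices.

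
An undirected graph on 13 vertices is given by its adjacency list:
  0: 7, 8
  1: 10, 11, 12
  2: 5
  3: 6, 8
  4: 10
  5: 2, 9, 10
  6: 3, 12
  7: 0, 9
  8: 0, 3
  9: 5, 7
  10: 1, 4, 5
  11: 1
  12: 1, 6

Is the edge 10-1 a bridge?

After removing 10-1, the path 10-5-9-7-0-8-3-6-12-1 still connects them, so the edge is not a bridge.

No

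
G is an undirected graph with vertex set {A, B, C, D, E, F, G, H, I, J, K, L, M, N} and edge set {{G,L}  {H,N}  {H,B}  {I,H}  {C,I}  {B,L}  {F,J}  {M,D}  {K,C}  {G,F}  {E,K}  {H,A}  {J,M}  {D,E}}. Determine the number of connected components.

1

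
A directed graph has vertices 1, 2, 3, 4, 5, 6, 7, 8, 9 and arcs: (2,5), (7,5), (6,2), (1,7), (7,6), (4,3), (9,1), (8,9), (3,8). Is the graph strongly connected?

There is no directed path from 3 to 4, so the graph is not strongly connected.

No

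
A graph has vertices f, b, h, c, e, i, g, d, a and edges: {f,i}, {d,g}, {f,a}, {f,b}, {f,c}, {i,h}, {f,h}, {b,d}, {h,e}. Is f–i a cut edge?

After removing f–i, the path f-h-i still connects them, so the edge is not a bridge.

No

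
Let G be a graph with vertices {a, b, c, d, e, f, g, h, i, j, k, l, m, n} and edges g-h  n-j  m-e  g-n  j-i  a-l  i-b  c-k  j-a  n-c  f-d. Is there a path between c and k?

From c we can reach a, b, c, g, h, i, j, k, l, n, which includes k.

Yes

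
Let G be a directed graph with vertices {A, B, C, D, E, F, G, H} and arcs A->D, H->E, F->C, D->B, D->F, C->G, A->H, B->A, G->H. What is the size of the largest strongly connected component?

{A, B, D} are all mutually reachable — one SCC of size 3.
{G} is an SCC by itself.
{F} is an SCC by itself.
{C} is an SCC by itself.
{E} is an SCC by itself.
(and 1 more singleton SCC)
The largest has 3 vertices.

3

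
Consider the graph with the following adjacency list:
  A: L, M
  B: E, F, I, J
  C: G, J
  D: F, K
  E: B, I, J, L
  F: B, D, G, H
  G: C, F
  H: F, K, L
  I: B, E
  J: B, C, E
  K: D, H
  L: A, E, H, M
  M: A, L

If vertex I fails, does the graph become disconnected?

No

Deleting I leaves 1 component (was 1) (its neighbors B, E remain connected to each other), so I is not a cut vertex.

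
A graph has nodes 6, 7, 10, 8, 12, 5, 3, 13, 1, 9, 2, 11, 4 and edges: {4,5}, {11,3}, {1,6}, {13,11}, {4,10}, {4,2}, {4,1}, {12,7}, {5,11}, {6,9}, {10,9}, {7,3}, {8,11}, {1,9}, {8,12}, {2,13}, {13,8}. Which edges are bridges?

none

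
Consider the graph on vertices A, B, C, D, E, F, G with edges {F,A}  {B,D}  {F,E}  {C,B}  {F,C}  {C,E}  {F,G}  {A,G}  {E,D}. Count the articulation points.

Removing F increases the component count from 1 to 2, so F is a cut vertex.
By contrast removing B leaves 1 component; it is not a cut vertex. No other vertex is a cut vertex either.

1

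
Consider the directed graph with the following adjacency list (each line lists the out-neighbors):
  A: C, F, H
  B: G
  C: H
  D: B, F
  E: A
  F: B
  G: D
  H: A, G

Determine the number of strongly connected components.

3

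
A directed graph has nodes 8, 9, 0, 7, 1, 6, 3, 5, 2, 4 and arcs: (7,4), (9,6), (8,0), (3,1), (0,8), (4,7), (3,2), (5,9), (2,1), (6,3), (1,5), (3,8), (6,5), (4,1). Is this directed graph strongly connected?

No

There is no directed path from 8 to 7, so the graph is not strongly connected.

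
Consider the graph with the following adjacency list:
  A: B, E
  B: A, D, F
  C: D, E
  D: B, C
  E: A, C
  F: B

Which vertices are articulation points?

B

Removing B increases the component count from 1 to 2, so B is a cut vertex.
By contrast removing E leaves 1 component; it is not a cut vertex. No other vertex is a cut vertex either.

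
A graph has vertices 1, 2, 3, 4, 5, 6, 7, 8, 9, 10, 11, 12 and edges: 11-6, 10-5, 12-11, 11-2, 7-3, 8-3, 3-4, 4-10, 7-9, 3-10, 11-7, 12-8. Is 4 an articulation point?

No

Deleting 4 leaves 2 components (was 2), so 4 is not a cut vertex.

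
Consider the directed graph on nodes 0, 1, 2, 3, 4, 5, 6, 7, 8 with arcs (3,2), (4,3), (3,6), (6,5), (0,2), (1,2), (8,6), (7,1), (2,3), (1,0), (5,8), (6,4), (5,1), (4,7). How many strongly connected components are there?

1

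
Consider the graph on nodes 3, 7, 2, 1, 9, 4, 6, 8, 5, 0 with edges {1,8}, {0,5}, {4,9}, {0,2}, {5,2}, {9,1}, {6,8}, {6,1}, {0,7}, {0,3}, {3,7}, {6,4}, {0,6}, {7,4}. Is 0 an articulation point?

Deleting 0 raises the number of components from 1 to 2, so 0 is a cut vertex.

Yes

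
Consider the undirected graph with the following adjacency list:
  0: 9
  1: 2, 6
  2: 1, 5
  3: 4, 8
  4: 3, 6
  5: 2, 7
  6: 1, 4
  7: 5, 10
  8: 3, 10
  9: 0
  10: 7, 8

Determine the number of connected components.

2

Starting from 0 we can reach 0, 9. That is one component of size 2.
Starting from 1 we can reach 1, 2, 3, 4, 5, 6, 7, 8, 10. That is one component of size 9.
Total: 2 components.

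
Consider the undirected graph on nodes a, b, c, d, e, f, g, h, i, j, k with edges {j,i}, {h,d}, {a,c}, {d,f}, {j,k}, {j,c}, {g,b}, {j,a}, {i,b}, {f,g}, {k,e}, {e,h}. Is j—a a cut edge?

After removing j—a, the path j-c-a still connects them, so the edge is not a bridge.

No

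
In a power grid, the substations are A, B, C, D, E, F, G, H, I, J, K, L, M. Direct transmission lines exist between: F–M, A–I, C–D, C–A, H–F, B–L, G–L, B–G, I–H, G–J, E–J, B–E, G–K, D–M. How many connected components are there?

Starting from B we can reach B, E, G, J, K, L. That is one component of size 6.
Starting from A we can reach A, C, D, F, H, I, M. That is one component of size 7.
Total: 2 components.

2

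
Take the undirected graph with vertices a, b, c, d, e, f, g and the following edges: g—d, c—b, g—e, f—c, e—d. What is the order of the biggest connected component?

a is isolated — a component by itself.
Starting from b we can reach b, c, f. That is one component of size 3.
Starting from d we can reach d, e, g. That is one component of size 3.
The largest has 3 vertices.

3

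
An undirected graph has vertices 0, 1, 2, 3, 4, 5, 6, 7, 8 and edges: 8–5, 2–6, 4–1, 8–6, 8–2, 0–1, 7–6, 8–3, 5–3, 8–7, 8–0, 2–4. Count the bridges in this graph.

0

The edges on the cycle 8-5-3-8 are not bridges since each lies on that cycle.
Every edge lies on some cycle, so there are no bridges.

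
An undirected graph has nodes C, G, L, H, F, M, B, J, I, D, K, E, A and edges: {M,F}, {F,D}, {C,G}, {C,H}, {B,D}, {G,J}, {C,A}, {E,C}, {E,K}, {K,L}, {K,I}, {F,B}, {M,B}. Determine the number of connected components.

2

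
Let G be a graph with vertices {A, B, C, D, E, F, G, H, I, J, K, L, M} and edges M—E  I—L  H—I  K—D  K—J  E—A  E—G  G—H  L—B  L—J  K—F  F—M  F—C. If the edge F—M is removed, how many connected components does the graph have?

1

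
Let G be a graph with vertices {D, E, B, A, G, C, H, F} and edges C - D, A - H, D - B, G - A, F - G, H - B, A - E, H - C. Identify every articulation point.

Removing A increases the component count from 1 to 3, so A is a cut vertex.
Removing G increases the component count from 1 to 2, so G is a cut vertex.
Removing H increases the component count from 1 to 2, so H is a cut vertex.
By contrast removing E leaves 1 component; it is not a cut vertex. No other vertex is a cut vertex either.

A, G, H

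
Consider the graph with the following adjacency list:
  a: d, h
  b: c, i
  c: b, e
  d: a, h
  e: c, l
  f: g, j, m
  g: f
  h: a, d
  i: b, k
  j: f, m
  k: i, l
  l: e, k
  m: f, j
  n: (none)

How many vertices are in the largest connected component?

n is isolated — a component by itself.
Starting from a we can reach a, d, h. That is one component of size 3.
Starting from f we can reach f, g, j, m. That is one component of size 4.
Starting from b we can reach b, c, e, i, k, l. That is one component of size 6.
The largest has 6 vertices.

6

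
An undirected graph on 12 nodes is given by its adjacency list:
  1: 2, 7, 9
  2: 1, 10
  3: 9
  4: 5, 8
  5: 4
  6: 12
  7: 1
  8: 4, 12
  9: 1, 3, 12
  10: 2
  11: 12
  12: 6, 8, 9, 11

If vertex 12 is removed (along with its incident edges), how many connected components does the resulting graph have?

With 12 gone, the remaining components are: {11}; {6}; {4, 5, 8}; {1, 2, 3, 7, 9, 10}.
That is 4 components.

4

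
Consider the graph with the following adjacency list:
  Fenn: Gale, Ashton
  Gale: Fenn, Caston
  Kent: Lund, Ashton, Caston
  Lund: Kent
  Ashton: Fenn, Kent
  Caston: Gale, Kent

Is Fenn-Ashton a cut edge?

No

After removing Fenn-Ashton, the path Fenn-Gale-Caston-Kent-Ashton still connects them, so the edge is not a bridge.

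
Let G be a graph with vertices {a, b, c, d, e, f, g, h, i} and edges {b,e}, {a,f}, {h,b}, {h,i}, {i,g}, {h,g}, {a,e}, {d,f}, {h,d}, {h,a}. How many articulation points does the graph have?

1

Removing h increases the component count from 2 to 3, so h is a cut vertex.
By contrast removing f leaves 2 components; it is not a cut vertex. No other vertex is a cut vertex either.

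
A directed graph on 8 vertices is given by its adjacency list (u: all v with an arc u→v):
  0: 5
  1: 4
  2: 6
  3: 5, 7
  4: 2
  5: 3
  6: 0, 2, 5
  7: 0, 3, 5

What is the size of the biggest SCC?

4

{0, 3, 5, 7} are all mutually reachable — one SCC of size 4.
{2, 6} are all mutually reachable — one SCC of size 2.
{4} is an SCC by itself.
{1} is an SCC by itself.
The largest has 4 vertices.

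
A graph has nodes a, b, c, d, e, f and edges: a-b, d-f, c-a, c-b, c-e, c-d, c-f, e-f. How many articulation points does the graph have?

1

Removing c increases the component count from 1 to 2, so c is a cut vertex.
By contrast removing a leaves 1 component; it is not a cut vertex. No other vertex is a cut vertex either.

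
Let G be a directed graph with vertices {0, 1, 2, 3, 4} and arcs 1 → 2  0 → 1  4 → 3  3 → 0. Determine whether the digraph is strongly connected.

No

There is no directed path from 2 to 3, so the graph is not strongly connected.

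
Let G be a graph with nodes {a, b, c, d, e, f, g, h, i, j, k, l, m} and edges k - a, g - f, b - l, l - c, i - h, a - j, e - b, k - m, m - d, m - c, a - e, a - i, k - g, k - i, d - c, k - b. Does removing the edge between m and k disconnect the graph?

After removing m - k, the path m-c-l-b-k still connects them, so the edge is not a bridge.

No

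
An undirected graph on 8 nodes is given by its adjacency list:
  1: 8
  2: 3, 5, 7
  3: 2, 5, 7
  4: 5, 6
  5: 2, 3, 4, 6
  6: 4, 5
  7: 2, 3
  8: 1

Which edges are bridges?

The edges on the cycle 5-6-4-5 are not bridges since each lies on that cycle.
But removing 1-8 disconnects 1 from 8 — this is a bridge.

1-8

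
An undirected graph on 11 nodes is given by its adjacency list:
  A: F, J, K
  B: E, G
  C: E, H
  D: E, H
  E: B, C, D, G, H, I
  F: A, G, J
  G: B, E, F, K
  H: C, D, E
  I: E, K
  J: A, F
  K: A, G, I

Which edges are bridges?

The edges on the cycle E-C-H-E are not bridges since each lies on that cycle.
Every edge lies on some cycle, so there are no bridges.

none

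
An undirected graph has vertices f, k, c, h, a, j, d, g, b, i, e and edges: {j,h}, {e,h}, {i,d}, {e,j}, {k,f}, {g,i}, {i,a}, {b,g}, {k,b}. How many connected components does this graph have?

c is isolated — a component by itself.
Starting from e we can reach e, h, j. That is one component of size 3.
Starting from a we can reach a, b, d, f, g, i, k. That is one component of size 7.
Total: 3 components.

3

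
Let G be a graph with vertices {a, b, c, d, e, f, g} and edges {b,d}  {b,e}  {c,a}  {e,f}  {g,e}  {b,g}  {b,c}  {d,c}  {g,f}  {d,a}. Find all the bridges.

The edges on the cycle b-d-a-c-b are not bridges since each lies on that cycle.
Every edge lies on some cycle, so there are no bridges.

none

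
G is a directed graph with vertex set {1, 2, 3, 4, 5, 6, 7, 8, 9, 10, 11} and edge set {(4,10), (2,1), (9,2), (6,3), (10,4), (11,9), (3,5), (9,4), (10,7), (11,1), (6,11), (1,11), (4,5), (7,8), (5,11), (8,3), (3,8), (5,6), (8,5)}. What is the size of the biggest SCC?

{1, 2, 3, 4, 5, 6, 7, 8, 9, 10, 11} are all mutually reachable — one SCC of size 11.
The largest has 11 vertices.

11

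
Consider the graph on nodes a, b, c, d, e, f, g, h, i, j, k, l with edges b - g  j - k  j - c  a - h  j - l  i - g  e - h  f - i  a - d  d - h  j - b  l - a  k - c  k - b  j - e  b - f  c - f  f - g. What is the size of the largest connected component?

12

Starting from a we can reach a, b, c, d, e, f, g, h, i, j, k, l. That is one component of size 12.
The largest has 12 vertices.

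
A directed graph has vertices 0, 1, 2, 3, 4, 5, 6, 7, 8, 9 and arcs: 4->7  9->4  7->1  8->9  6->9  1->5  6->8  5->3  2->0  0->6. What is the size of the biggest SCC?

1

{4} is an SCC by itself.
{3} is an SCC by itself.
{8} is an SCC by itself.
{5} is an SCC by itself.
{7} is an SCC by itself.
(and 5 more singleton SCCs)
The largest has 1 vertex.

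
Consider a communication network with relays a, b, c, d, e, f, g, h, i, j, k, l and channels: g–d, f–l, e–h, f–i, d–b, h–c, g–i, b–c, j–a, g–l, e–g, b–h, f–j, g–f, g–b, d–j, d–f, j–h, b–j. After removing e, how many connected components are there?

2

With e gone, the remaining components are: {k}; {a, b, c, d, f, g, h, i, j, l}.
That is 2 components.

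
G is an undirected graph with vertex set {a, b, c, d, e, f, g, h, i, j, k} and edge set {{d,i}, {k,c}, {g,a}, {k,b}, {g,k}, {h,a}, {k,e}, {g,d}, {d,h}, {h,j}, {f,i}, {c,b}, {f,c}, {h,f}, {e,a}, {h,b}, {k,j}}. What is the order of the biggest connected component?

11

Starting from a we can reach a, b, c, d, e, f, g, h, i, j, k. That is one component of size 11.
The largest has 11 vertices.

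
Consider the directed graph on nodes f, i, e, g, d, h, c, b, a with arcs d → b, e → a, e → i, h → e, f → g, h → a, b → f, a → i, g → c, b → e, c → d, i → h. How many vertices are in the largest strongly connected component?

{b, c, d, f, g} are all mutually reachable — one SCC of size 5.
{a, e, h, i} are all mutually reachable — one SCC of size 4.
The largest has 5 vertices.

5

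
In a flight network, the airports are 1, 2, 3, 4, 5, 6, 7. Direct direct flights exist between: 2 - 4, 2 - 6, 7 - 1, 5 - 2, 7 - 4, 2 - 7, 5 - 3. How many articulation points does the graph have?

Removing 2 increases the component count from 1 to 3, so 2 is a cut vertex.
Removing 5 increases the component count from 1 to 2, so 5 is a cut vertex.
Removing 7 increases the component count from 1 to 2, so 7 is a cut vertex.
By contrast removing 1 leaves 1 component; it is not a cut vertex. No other vertex is a cut vertex either.

3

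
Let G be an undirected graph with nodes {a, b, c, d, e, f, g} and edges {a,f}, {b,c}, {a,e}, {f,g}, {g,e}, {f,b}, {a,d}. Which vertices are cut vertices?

a, b, f

Removing a increases the component count from 1 to 2, so a is a cut vertex.
Removing b increases the component count from 1 to 2, so b is a cut vertex.
Removing f increases the component count from 1 to 2, so f is a cut vertex.
By contrast removing g leaves 1 component; it is not a cut vertex. No other vertex is a cut vertex either.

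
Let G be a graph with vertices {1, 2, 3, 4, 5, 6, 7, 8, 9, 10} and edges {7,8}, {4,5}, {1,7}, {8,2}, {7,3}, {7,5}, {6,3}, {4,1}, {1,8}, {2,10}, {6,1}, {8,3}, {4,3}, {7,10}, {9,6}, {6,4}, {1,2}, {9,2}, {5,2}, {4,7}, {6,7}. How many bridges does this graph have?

0

The edges on the cycle 7-8-3-7 are not bridges since each lies on that cycle.
Every edge lies on some cycle, so there are no bridges.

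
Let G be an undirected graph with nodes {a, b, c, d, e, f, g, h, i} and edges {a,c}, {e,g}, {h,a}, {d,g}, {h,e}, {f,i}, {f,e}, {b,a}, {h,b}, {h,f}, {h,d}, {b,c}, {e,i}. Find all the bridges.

The edges on the cycle h-d-g-e-h are not bridges since each lies on that cycle.
Every edge lies on some cycle, so there are no bridges.

none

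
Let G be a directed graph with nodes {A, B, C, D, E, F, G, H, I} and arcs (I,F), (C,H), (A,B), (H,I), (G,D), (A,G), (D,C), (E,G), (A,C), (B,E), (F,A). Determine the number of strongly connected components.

1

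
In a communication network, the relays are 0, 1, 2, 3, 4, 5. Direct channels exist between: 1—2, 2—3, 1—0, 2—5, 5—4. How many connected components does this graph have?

1

Starting from 0 we can reach 0, 1, 2, 3, 4, 5. That is one component of size 6.
Total: 1 component.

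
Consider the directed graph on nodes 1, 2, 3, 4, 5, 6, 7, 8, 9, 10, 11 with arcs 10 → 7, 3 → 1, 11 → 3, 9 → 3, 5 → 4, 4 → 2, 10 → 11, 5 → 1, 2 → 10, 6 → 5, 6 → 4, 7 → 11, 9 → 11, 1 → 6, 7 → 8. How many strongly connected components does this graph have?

{1, 2, 3, 4, 5, 6, 7, 10, 11} are all mutually reachable — one SCC of size 9.
{8} is an SCC by itself.
{9} is an SCC by itself.
That gives 3 strongly connected components.

3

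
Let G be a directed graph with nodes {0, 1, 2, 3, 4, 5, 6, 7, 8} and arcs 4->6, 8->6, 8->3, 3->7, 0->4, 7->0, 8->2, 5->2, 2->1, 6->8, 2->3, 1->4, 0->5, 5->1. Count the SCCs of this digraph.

1

{0, 1, 2, 3, 4, 5, 6, 7, 8} are all mutually reachable — one SCC of size 9.
That gives 1 strongly connected component.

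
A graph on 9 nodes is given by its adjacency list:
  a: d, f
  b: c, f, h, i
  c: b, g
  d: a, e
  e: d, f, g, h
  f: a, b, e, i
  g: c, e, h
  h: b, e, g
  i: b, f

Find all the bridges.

The edges on the cycle f-b-h-e-f are not bridges since each lies on that cycle.
Every edge lies on some cycle, so there are no bridges.

none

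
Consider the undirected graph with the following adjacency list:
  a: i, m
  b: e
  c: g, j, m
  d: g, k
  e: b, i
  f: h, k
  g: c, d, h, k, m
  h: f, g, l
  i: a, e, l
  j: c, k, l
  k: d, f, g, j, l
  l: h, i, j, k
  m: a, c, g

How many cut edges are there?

2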